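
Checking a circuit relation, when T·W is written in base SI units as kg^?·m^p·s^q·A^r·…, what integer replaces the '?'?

T = Wb/m² (flux density = flux per area),
    = kg·s⁻²·A⁻¹.
W = J/s (power = energy per time),
    = kg·m²·s⁻³.
Combining: T·W = (kg·s⁻²·A⁻¹) · (kg·m²·s⁻³) = kg²·m²·s⁻⁵·A⁻¹.
The exponent of kg is 2.

2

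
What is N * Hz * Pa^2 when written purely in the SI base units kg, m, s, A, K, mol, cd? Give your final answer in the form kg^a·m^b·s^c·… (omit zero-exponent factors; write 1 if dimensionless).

kg³·m⁻¹·s⁻⁷

N = kg·m/s² = kg·m·s⁻² (force = mass × acceleration).
Hz = 1/s = s⁻¹ (frequency is cycles per second).
Pa = N/m² (pressure = force per area),
    = kg·m⁻¹·s⁻².
So Pa² = kg²·m⁻²·s⁻⁴.
Combining: N·Hz·Pa² = (kg·m·s⁻²) · s⁻¹ · (kg²·m⁻²·s⁻⁴) = kg³·m⁻¹·s⁻⁷.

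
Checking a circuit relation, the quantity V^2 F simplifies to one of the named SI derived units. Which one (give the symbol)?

V = W/A (potential = power per current),
    = kg·m²·s⁻³·A⁻¹.
So V² = kg²·m⁴·s⁻⁶·A⁻².
F = C/V (capacitance = charge per voltage),
    = A·s/(kg·m²·s⁻³·A⁻¹) (substituting C and V),
    = kg⁻¹·m⁻²·s⁴·A².
Combining: V²·F = (kg²·m⁴·s⁻⁶·A⁻²) · (kg⁻¹·m⁻²·s⁴·A²) = kg·m²·s⁻².
kg·m²·s⁻² is the base-SI form of the joule.

J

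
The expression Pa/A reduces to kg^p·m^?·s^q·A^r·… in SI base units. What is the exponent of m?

-1

Pa = N/m² (pressure = force per area),
    = kg·m⁻¹·s⁻².
Combining: A⁻¹·Pa = A⁻¹ · (kg·m⁻¹·s⁻²) = kg·m⁻¹·s⁻²·A⁻¹.
The exponent of m is -1.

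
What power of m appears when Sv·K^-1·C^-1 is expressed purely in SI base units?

2

Sv = J/kg (equivalent dose = energy per mass),
    = m²·s⁻².
C = A·s = s·A (charge = current × time).
So C⁻¹ = s⁻¹·A⁻¹.
Combining: Sv·K⁻¹·C⁻¹ = (m²·s⁻²) · K⁻¹ · (s⁻¹·A⁻¹) = m²·s⁻³·A⁻¹·K⁻¹.
The exponent of m is 2.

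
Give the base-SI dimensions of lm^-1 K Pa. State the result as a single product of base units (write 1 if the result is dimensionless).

kg·m⁻¹·s⁻²·K·cd⁻¹

lm = cd·sr = cd (luminous flux; sr is dimensionless).
So lm⁻¹ = cd⁻¹.
Pa = N/m² (pressure = force per area),
    = kg·m⁻¹·s⁻².
Combining: lm⁻¹·K·Pa = cd⁻¹ · K · (kg·m⁻¹·s⁻²) = kg·m⁻¹·s⁻²·K·cd⁻¹.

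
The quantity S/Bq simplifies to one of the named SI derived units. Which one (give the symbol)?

F

S = 1/Ω (conductance is reciprocal resistance),
    = kg⁻¹·m⁻²·s³·A².
Bq = 1/s = s⁻¹ (activity is decays per second).
So Bq⁻¹ = s.
Combining: S·Bq⁻¹ = (kg⁻¹·m⁻²·s³·A²) · s = kg⁻¹·m⁻²·s⁴·A².
kg⁻¹·m⁻²·s⁴·A² is the base-SI form of the farad.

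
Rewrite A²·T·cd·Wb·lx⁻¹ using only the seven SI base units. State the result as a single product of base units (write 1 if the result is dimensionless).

T = kg·s⁻²·A⁻¹.
Wb = kg·m²·s⁻²·A⁻¹.
lx = m⁻²·cd.
So lx⁻¹ = m²·cd⁻¹.
Combining: A²·T·cd·Wb·lx⁻¹ = A² · (kg·s⁻²·A⁻¹) · cd · (kg·m²·s⁻²·A⁻¹) · (m²·cd⁻¹) = kg²·m⁴·s⁻⁴.

kg²·m⁴·s⁻⁴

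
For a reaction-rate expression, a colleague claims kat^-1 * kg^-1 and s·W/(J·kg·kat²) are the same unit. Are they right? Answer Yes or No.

Left side:
  kat = s⁻¹·mol.
  So kat⁻¹ = s·mol⁻¹.
  Combining: kat⁻¹·kg⁻¹ = (s·mol⁻¹) · kg⁻¹ = kg⁻¹·s·mol⁻¹.
Right side:
  J = N·m (work = force × distance),
      = kg·m²·s⁻².
  So J⁻¹ = kg⁻¹·m⁻²·s².
  kat = mol/s = s⁻¹·mol (catalytic activity).
  So kat⁻² = s²·mol⁻².
  W = J/s (power = energy per time),
      = kg·m²·s⁻³.
  Combining: J⁻¹·kg⁻¹·s·kat⁻²·W = (kg⁻¹·m⁻²·s²) · kg⁻¹ · s · (s²·mol⁻²) · (kg·m²·s⁻³) = kg⁻¹·s²·mol⁻².
Left is kg⁻¹·s·mol⁻¹; right is kg⁻¹·s²·mol⁻² — different.

No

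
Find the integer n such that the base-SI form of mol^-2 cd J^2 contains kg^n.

2

J = N·m (work = force × distance),
    = kg·m²·s⁻².
So J² = kg²·m⁴·s⁻⁴.
Combining: mol⁻²·cd·J² = mol⁻² · cd · (kg²·m⁴·s⁻⁴) = kg²·m⁴·s⁻⁴·mol⁻²·cd.
The exponent of kg is 2.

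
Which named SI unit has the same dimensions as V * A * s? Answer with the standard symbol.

V = W/A (potential = power per current),
    = kg·m²·s⁻³·A⁻¹.
Combining: V·A·s = (kg·m²·s⁻³·A⁻¹) · A · s = kg·m²·s⁻².
kg·m²·s⁻² is the base-SI form of the joule.

J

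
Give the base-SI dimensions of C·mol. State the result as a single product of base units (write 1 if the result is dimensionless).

C = s·A.
Combining: C·mol = (s·A) · mol = s·A·mol.

s·A·mol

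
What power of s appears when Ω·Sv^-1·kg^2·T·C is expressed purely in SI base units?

-2

Ω = V/A (resistance = voltage per current),
    = kg·m²·s⁻³·A⁻².
Sv = J/kg (equivalent dose = energy per mass),
    = m²·s⁻².
So Sv⁻¹ = m⁻²·s².
T = Wb/m² (flux density = flux per area),
    = kg·s⁻²·A⁻¹.
C = A·s = s·A (charge = current × time).
Combining: Ω·Sv⁻¹·kg²·T·C = (kg·m²·s⁻³·A⁻²) · (m⁻²·s²) · kg² · (kg·s⁻²·A⁻¹) · (s·A) = kg⁴·s⁻²·A⁻².
The exponent of s is -2.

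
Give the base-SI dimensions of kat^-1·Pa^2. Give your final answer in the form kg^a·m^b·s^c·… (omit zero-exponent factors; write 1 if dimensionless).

kat = s⁻¹·mol.
So kat⁻¹ = s·mol⁻¹.
Pa = kg·m⁻¹·s⁻².
So Pa² = kg²·m⁻²·s⁻⁴.
Combining: kat⁻¹·Pa² = (s·mol⁻¹) · (kg²·m⁻²·s⁻⁴) = kg²·m⁻²·s⁻³·mol⁻¹.

kg²·m⁻²·s⁻³·mol⁻¹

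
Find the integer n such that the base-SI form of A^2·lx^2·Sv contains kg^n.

0

lx = lm/m² (illuminance = luminous flux per area),
    = m⁻²·cd.
So lx² = m⁻⁴·cd².
Sv = J/kg (equivalent dose = energy per mass),
    = m²·s⁻².
Combining: A²·lx²·Sv = A² · (m⁻⁴·cd²) · (m²·s⁻²) = m⁻²·s⁻²·A²·cd².
The exponent of kg is 0.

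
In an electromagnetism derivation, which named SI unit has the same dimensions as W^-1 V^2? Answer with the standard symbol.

W = kg·m²·s⁻³.
So W⁻¹ = kg⁻¹·m⁻²·s³.
V = kg·m²·s⁻³·A⁻¹.
So V² = kg²·m⁴·s⁻⁶·A⁻².
Combining: W⁻¹·V² = (kg⁻¹·m⁻²·s³) · (kg²·m⁴·s⁻⁶·A⁻²) = kg·m²·s⁻³·A⁻².
kg·m²·s⁻³·A⁻² is the base-SI form of the ohm.

Ω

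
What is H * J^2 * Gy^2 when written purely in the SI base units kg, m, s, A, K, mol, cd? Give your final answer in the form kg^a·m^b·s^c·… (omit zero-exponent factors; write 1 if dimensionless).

H = Wb/A (inductance = flux per current),
    = kg·m²·s⁻²·A⁻².
J = N·m (work = force × distance),
    = kg·m²·s⁻².
So J² = kg²·m⁴·s⁻⁴.
Gy = J/kg (absorbed dose = energy per mass),
    = m²·s⁻².
So Gy² = m⁴·s⁻⁴.
Combining: H·J²·Gy² = (kg·m²·s⁻²·A⁻²) · (kg²·m⁴·s⁻⁴) · (m⁴·s⁻⁴) = kg³·m¹⁰·s⁻¹⁰·A⁻².

kg³·m¹⁰·s⁻¹⁰·A⁻²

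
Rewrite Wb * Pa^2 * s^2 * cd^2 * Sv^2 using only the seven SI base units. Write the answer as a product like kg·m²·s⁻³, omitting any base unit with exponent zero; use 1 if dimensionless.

Wb = kg·m²·s⁻²·A⁻¹.
Pa = kg·m⁻¹·s⁻².
So Pa² = kg²·m⁻²·s⁻⁴.
Sv = m²·s⁻².
So Sv² = m⁴·s⁻⁴.
Combining: Wb·Pa²·s²·cd²·Sv² = (kg·m²·s⁻²·A⁻¹) · (kg²·m⁻²·s⁻⁴) · s² · cd² · (m⁴·s⁻⁴) = kg³·m⁴·s⁻⁸·A⁻¹·cd².

kg³·m⁴·s⁻⁸·A⁻¹·cd²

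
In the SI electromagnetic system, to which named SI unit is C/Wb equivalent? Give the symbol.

C = A·s = s·A (charge = current × time).
Wb = V·s (flux: a volt is a weber per second),
    = kg·m²·s⁻²·A⁻¹.
So Wb⁻¹ = kg⁻¹·m⁻²·s²·A.
Combining: C·Wb⁻¹ = (s·A) · (kg⁻¹·m⁻²·s²·A) = kg⁻¹·m⁻²·s³·A².
kg⁻¹·m⁻²·s³·A² is the base-SI form of the siemens.

S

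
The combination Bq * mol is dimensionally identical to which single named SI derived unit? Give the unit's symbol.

kat

Bq = 1/s = s⁻¹ (activity is decays per second).
Combining: Bq·mol = s⁻¹ · mol = s⁻¹·mol.
s⁻¹·mol is the base-SI form of the katal.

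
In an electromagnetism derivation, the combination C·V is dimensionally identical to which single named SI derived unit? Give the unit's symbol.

J

C = s·A.
V = kg·m²·s⁻³·A⁻¹.
Combining: C·V = (s·A) · (kg·m²·s⁻³·A⁻¹) = kg·m²·s⁻².
kg·m²·s⁻² is the base-SI form of the joule.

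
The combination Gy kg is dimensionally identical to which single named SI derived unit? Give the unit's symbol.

J

Gy = m²·s⁻².
Combining: Gy·kg = (m²·s⁻²) · kg = kg·m²·s⁻².
kg·m²·s⁻² is the base-SI form of the joule.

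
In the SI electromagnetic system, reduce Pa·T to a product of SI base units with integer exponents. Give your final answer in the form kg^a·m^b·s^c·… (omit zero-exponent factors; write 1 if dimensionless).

kg²·m⁻¹·s⁻⁴·A⁻¹

Pa = kg·m⁻¹·s⁻².
T = kg·s⁻²·A⁻¹.
Combining: Pa·T = (kg·m⁻¹·s⁻²) · (kg·s⁻²·A⁻¹) = kg²·m⁻¹·s⁻⁴·A⁻¹.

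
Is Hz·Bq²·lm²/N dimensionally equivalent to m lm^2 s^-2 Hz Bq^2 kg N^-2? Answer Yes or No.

Yes

Left side:
  Hz = 1/s = s⁻¹ (frequency is cycles per second).
  Bq = 1/s = s⁻¹ (activity is decays per second).
  So Bq² = s⁻².
  lm = cd·sr = cd (luminous flux; sr is dimensionless).
  So lm² = cd².
  N = kg·m/s² = kg·m·s⁻² (force = mass × acceleration).
  So N⁻¹ = kg⁻¹·m⁻¹·s².
  Combining: Hz·Bq²·lm²·N⁻¹ = s⁻¹ · s⁻² · cd² · (kg⁻¹·m⁻¹·s²) = kg⁻¹·m⁻¹·s⁻¹·cd².
Right side:
  lm = cd.
  So lm² = cd².
  Hz = s⁻¹.
  Bq = s⁻¹.
  So Bq² = s⁻².
  N = kg·m·s⁻².
  So N⁻² = kg⁻²·m⁻²·s⁴.
  Combining: m·lm²·s⁻²·Hz·Bq²·kg·N⁻² = m · cd² · s⁻² · s⁻¹ · s⁻² · kg · (kg⁻²·m⁻²·s⁴) = kg⁻¹·m⁻¹·s⁻¹·cd².
Both reduce to kg⁻¹·m⁻¹·s⁻¹·cd².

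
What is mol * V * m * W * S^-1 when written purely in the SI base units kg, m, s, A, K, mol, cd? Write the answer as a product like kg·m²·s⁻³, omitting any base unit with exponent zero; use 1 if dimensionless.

V = kg·m²·s⁻³·A⁻¹.
W = kg·m²·s⁻³.
S = kg⁻¹·m⁻²·s³·A².
So S⁻¹ = kg·m²·s⁻³·A⁻².
Combining: mol·V·m·W·S⁻¹ = mol · (kg·m²·s⁻³·A⁻¹) · m · (kg·m²·s⁻³) · (kg·m²·s⁻³·A⁻²) = kg³·m⁷·s⁻⁹·A⁻³·mol.

kg³·m⁷·s⁻⁹·A⁻³·mol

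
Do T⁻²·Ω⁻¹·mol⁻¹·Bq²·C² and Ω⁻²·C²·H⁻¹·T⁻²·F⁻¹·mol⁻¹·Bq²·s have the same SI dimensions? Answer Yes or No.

Left side:
  T = Wb/m² (flux density = flux per area),
      = kg·s⁻²·A⁻¹.
  So T⁻² = kg⁻²·s⁴·A².
  Ω = V/A (resistance = voltage per current),
      = kg·m²·s⁻³·A⁻².
  So Ω⁻¹ = kg⁻¹·m⁻²·s³·A².
  Bq = 1/s = s⁻¹ (activity is decays per second).
  So Bq² = s⁻².
  C = A·s = s·A (charge = current × time).
  So C² = s²·A².
  Combining: T⁻²·Ω⁻¹·mol⁻¹·Bq²·C² = (kg⁻²·s⁴·A²) · (kg⁻¹·m⁻²·s³·A²) · mol⁻¹ · s⁻² · (s²·A²) = kg⁻³·m⁻²·s⁷·A⁶·mol⁻¹.
Right side:
  Ω = V/A (resistance = voltage per current),
      = kg·m²·s⁻³·A⁻².
  So Ω⁻² = kg⁻²·m⁻⁴·s⁶·A⁴.
  C = A·s = s·A (charge = current × time).
  So C² = s²·A².
  H = Wb/A (inductance = flux per current),
      = kg·m²·s⁻²·A⁻².
  So H⁻¹ = kg⁻¹·m⁻²·s²·A².
  T = Wb/m² (flux density = flux per area),
      = kg·s⁻²·A⁻¹.
  So T⁻² = kg⁻²·s⁴·A².
  F = C/V (capacitance = charge per voltage),
      = A·s/(kg·m²·s⁻³·A⁻¹) (substituting C and V),
      = kg⁻¹·m⁻²·s⁴·A².
  So F⁻¹ = kg·m²·s⁻⁴·A⁻².
  Bq = 1/s = s⁻¹ (activity is decays per second).
  So Bq² = s⁻².
  Combining: Ω⁻²·C²·H⁻¹·T⁻²·F⁻¹·mol⁻¹·Bq²·s = (kg⁻²·m⁻⁴·s⁶·A⁴) · (s²·A²) · (kg⁻¹·m⁻²·s²·A²) · (kg⁻²·s⁴·A²) · (kg·m²·s⁻⁴·A⁻²) · mol⁻¹ · s⁻² · s = kg⁻⁴·m⁻⁴·s⁹·A⁸·mol⁻¹.
Left is kg⁻³·m⁻²·s⁷·A⁶·mol⁻¹; right is kg⁻⁴·m⁻⁴·s⁹·A⁸·mol⁻¹ — different.

No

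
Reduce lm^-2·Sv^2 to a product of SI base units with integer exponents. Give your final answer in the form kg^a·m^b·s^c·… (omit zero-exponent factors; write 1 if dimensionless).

lm = cd·sr = cd (luminous flux; sr is dimensionless).
So lm⁻² = cd⁻².
Sv = J/kg (equivalent dose = energy per mass),
    = m²·s⁻².
So Sv² = m⁴·s⁻⁴.
Combining: lm⁻²·Sv² = cd⁻² · (m⁴·s⁻⁴) = m⁴·s⁻⁴·cd⁻².

m⁴·s⁻⁴·cd⁻²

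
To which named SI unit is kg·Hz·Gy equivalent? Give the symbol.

W

Hz = 1/s = s⁻¹ (frequency is cycles per second).
Gy = J/kg (absorbed dose = energy per mass),
    = m²·s⁻².
Combining: kg·Hz·Gy = kg · s⁻¹ · (m²·s⁻²) = kg·m²·s⁻³.
kg·m²·s⁻³ is the base-SI form of the watt.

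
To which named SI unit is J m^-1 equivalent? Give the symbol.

N

J = N·m (work = force × distance),
    = kg·m²·s⁻².
Combining: J·m⁻¹ = (kg·m²·s⁻²) · m⁻¹ = kg·m·s⁻².
kg·m·s⁻² is the base-SI form of the newton.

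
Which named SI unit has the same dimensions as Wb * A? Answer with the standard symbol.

Wb = kg·m²·s⁻²·A⁻¹.
Combining: Wb·A = (kg·m²·s⁻²·A⁻¹) · A = kg·m²·s⁻².
kg·m²·s⁻² is the base-SI form of the joule.

J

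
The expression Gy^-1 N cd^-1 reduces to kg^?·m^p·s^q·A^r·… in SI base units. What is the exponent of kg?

1

Gy = J/kg (absorbed dose = energy per mass),
    = m²·s⁻².
So Gy⁻¹ = m⁻²·s².
N = kg·m/s² = kg·m·s⁻² (force = mass × acceleration).
Combining: Gy⁻¹·N·cd⁻¹ = (m⁻²·s²) · (kg·m·s⁻²) · cd⁻¹ = kg·m⁻¹·cd⁻¹.
The exponent of kg is 1.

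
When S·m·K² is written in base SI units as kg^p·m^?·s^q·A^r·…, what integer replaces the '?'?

S = 1/Ω (conductance is reciprocal resistance),
    = kg⁻¹·m⁻²·s³·A².
Combining: S·m·K² = (kg⁻¹·m⁻²·s³·A²) · m · K² = kg⁻¹·m⁻¹·s³·A²·K².
The exponent of m is -1.

-1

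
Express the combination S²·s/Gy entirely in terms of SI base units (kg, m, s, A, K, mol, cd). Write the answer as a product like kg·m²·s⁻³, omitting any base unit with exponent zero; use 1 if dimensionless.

kg⁻²·m⁻⁶·s⁹·A⁴

Gy = J/kg (absorbed dose = energy per mass),
    = m²·s⁻².
So Gy⁻¹ = m⁻²·s².
S = 1/Ω (conductance is reciprocal resistance),
    = kg⁻¹·m⁻²·s³·A².
So S² = kg⁻²·m⁻⁴·s⁶·A⁴.
Combining: Gy⁻¹·S²·s = (m⁻²·s²) · (kg⁻²·m⁻⁴·s⁶·A⁴) · s = kg⁻²·m⁻⁶·s⁹·A⁴.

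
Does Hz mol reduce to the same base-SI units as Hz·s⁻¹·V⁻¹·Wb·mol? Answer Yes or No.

Left side:
  Hz = s⁻¹.
  Combining: Hz·mol = s⁻¹ · mol = s⁻¹·mol.
Right side:
  Hz = s⁻¹.
  V = kg·m²·s⁻³·A⁻¹.
  So V⁻¹ = kg⁻¹·m⁻²·s³·A.
  Wb = kg·m²·s⁻²·A⁻¹.
  Combining: Hz·s⁻¹·V⁻¹·Wb·mol = s⁻¹ · s⁻¹ · (kg⁻¹·m⁻²·s³·A) · (kg·m²·s⁻²·A⁻¹) · mol = s⁻¹·mol.
Both reduce to s⁻¹·mol.

Yes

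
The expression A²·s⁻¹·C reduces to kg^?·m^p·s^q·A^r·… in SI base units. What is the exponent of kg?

0

C = A·s = s·A (charge = current × time).
Combining: A²·s⁻¹·C = A² · s⁻¹ · (s·A) = A³.
The exponent of kg is 0.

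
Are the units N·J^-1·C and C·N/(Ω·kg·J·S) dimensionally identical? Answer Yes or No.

No

Left side:
  N = kg·m/s² = kg·m·s⁻² (force = mass × acceleration).
  J = N·m (work = force × distance),
      = kg·m²·s⁻².
  So J⁻¹ = kg⁻¹·m⁻²·s².
  C = A·s = s·A (charge = current × time).
  Combining: N·J⁻¹·C = (kg·m·s⁻²) · (kg⁻¹·m⁻²·s²) · (s·A) = m⁻¹·s·A.
Right side:
  C = s·A.
  Ω = kg·m²·s⁻³·A⁻².
  So Ω⁻¹ = kg⁻¹·m⁻²·s³·A².
  N = kg·m·s⁻².
  J = kg·m²·s⁻².
  So J⁻¹ = kg⁻¹·m⁻²·s².
  S = kg⁻¹·m⁻²·s³·A².
  So S⁻¹ = kg·m²·s⁻³·A⁻².
  Combining: C·Ω⁻¹·kg⁻¹·N·J⁻¹·S⁻¹ = (s·A) · (kg⁻¹·m⁻²·s³·A²) · kg⁻¹ · (kg·m·s⁻²) · (kg⁻¹·m⁻²·s²) · (kg·m²·s⁻³·A⁻²) = kg⁻¹·m⁻¹·s·A.
Left is m⁻¹·s·A; right is kg⁻¹·m⁻¹·s·A — different.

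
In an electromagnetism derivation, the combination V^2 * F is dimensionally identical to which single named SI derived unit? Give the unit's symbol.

J

V = W/A (potential = power per current),
    = kg·m²·s⁻³·A⁻¹.
So V² = kg²·m⁴·s⁻⁶·A⁻².
F = C/V (capacitance = charge per voltage),
    = A·s/(kg·m²·s⁻³·A⁻¹) (substituting C and V),
    = kg⁻¹·m⁻²·s⁴·A².
Combining: V²·F = (kg²·m⁴·s⁻⁶·A⁻²) · (kg⁻¹·m⁻²·s⁴·A²) = kg·m²·s⁻².
kg·m²·s⁻² is the base-SI form of the joule.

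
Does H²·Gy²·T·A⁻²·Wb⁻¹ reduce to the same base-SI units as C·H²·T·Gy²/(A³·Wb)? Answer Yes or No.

No

Left side:
  H = Wb/A (inductance = flux per current),
      = kg·m²·s⁻²·A⁻².
  So H² = kg²·m⁴·s⁻⁴·A⁻⁴.
  Gy = J/kg (absorbed dose = energy per mass),
      = m²·s⁻².
  So Gy² = m⁴·s⁻⁴.
  T = Wb/m² (flux density = flux per area),
      = kg·s⁻²·A⁻¹.
  Wb = V·s (flux: a volt is a weber per second),
      = kg·m²·s⁻²·A⁻¹.
  So Wb⁻¹ = kg⁻¹·m⁻²·s²·A.
  Combining: H²·Gy²·T·A⁻²·Wb⁻¹ = (kg²·m⁴·s⁻⁴·A⁻⁴) · (m⁴·s⁻⁴) · (kg·s⁻²·A⁻¹) · A⁻² · (kg⁻¹·m⁻²·s²·A) = kg²·m⁶·s⁻⁸·A⁻⁶.
Right side:
  C = s·A.
  H = kg·m²·s⁻²·A⁻².
  So H² = kg²·m⁴·s⁻⁴·A⁻⁴.
  T = kg·s⁻²·A⁻¹.
  Gy = m²·s⁻².
  So Gy² = m⁴·s⁻⁴.
  Wb = kg·m²·s⁻²·A⁻¹.
  So Wb⁻¹ = kg⁻¹·m⁻²·s²·A.
  Combining: C·H²·T·A⁻³·Gy²·Wb⁻¹ = (s·A) · (kg²·m⁴·s⁻⁴·A⁻⁴) · (kg·s⁻²·A⁻¹) · A⁻³ · (m⁴·s⁻⁴) · (kg⁻¹·m⁻²·s²·A) = kg²·m⁶·s⁻⁷·A⁻⁶.
Left is kg²·m⁶·s⁻⁸·A⁻⁶; right is kg²·m⁶·s⁻⁷·A⁻⁶ — different.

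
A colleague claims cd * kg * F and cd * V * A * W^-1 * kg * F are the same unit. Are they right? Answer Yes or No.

Left side:
  F = C/V (capacitance = charge per voltage),
      = A·s/(kg·m²·s⁻³·A⁻¹) (substituting C and V),
      = kg⁻¹·m⁻²·s⁴·A².
  Combining: cd·kg·F = cd · kg · (kg⁻¹·m⁻²·s⁴·A²) = m⁻²·s⁴·A²·cd.
Right side:
  V = W/A (potential = power per current),
      = kg·m²·s⁻³·A⁻¹.
  W = J/s (power = energy per time),
      = kg·m²·s⁻³.
  So W⁻¹ = kg⁻¹·m⁻²·s³.
  F = C/V (capacitance = charge per voltage),
      = A·s/(kg·m²·s⁻³·A⁻¹) (substituting C and V),
      = kg⁻¹·m⁻²·s⁴·A².
  Combining: cd·V·A·W⁻¹·kg·F = cd · (kg·m²·s⁻³·A⁻¹) · A · (kg⁻¹·m⁻²·s³) · kg · (kg⁻¹·m⁻²·s⁴·A²) = m⁻²·s⁴·A²·cd.
Both reduce to m⁻²·s⁴·A²·cd.

Yes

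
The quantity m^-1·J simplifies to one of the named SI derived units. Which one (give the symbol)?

J = kg·m²·s⁻².
Combining: m⁻¹·J = m⁻¹ · (kg·m²·s⁻²) = kg·m·s⁻².
kg·m·s⁻² is the base-SI form of the newton.

N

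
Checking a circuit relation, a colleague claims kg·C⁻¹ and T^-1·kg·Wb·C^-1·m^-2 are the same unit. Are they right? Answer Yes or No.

Yes

Left side:
  C = A·s = s·A (charge = current × time).
  So C⁻¹ = s⁻¹·A⁻¹.
  Combining: kg·C⁻¹ = kg · (s⁻¹·A⁻¹) = kg·s⁻¹·A⁻¹.
Right side:
  T = Wb/m² (flux density = flux per area),
      = kg·s⁻²·A⁻¹.
  So T⁻¹ = kg⁻¹·s²·A.
  Wb = V·s (flux: a volt is a weber per second),
      = kg·m²·s⁻²·A⁻¹.
  C = A·s = s·A (charge = current × time).
  So C⁻¹ = s⁻¹·A⁻¹.
  Combining: T⁻¹·kg·Wb·C⁻¹·m⁻² = (kg⁻¹·s²·A) · kg · (kg·m²·s⁻²·A⁻¹) · (s⁻¹·A⁻¹) · m⁻² = kg·s⁻¹·A⁻¹.
Both reduce to kg·s⁻¹·A⁻¹.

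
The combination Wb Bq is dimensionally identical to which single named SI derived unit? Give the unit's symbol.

Wb = kg·m²·s⁻²·A⁻¹.
Bq = s⁻¹.
Combining: Wb·Bq = (kg·m²·s⁻²·A⁻¹) · s⁻¹ = kg·m²·s⁻³·A⁻¹.
kg·m²·s⁻³·A⁻¹ is the base-SI form of the volt.

V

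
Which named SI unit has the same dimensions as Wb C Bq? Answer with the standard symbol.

Wb = kg·m²·s⁻²·A⁻¹.
C = s·A.
Bq = s⁻¹.
Combining: Wb·C·Bq = (kg·m²·s⁻²·A⁻¹) · (s·A) · s⁻¹ = kg·m²·s⁻².
kg·m²·s⁻² is the base-SI form of the joule.

J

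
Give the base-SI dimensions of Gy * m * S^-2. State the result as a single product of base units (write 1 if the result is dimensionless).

kg²·m⁷·s⁻⁸·A⁻⁴

Gy = J/kg (absorbed dose = energy per mass),
    = m²·s⁻².
S = 1/Ω (conductance is reciprocal resistance),
    = kg⁻¹·m⁻²·s³·A².
So S⁻² = kg²·m⁴·s⁻⁶·A⁻⁴.
Combining: Gy·m·S⁻² = (m²·s⁻²) · m · (kg²·m⁴·s⁻⁶·A⁻⁴) = kg²·m⁷·s⁻⁸·A⁻⁴.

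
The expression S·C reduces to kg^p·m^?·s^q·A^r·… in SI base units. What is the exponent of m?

-2

S = kg⁻¹·m⁻²·s³·A².
C = s·A.
Combining: S·C = (kg⁻¹·m⁻²·s³·A²) · (s·A) = kg⁻¹·m⁻²·s⁴·A³.
The exponent of m is -2.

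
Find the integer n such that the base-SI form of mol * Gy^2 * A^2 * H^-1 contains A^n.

4

Gy = J/kg (absorbed dose = energy per mass),
    = m²·s⁻².
So Gy² = m⁴·s⁻⁴.
H = Wb/A (inductance = flux per current),
    = kg·m²·s⁻²·A⁻².
So H⁻¹ = kg⁻¹·m⁻²·s²·A².
Combining: mol·Gy²·A²·H⁻¹ = mol · (m⁴·s⁻⁴) · A² · (kg⁻¹·m⁻²·s²·A²) = kg⁻¹·m²·s⁻²·A⁴·mol.
The exponent of A is 4.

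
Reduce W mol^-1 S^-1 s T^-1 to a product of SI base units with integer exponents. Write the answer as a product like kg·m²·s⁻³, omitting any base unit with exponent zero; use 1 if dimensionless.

kg·m⁴·s⁻³·A⁻¹·mol⁻¹

W = J/s (power = energy per time),
    = kg·m²·s⁻³.
S = 1/Ω (conductance is reciprocal resistance),
    = kg⁻¹·m⁻²·s³·A².
So S⁻¹ = kg·m²·s⁻³·A⁻².
T = Wb/m² (flux density = flux per area),
    = kg·s⁻²·A⁻¹.
So T⁻¹ = kg⁻¹·s²·A.
Combining: W·mol⁻¹·S⁻¹·s·T⁻¹ = (kg·m²·s⁻³) · mol⁻¹ · (kg·m²·s⁻³·A⁻²) · s · (kg⁻¹·s²·A) = kg·m⁴·s⁻³·A⁻¹·mol⁻¹.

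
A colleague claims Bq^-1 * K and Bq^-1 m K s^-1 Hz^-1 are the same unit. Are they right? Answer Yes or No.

No

Left side:
  Bq = 1/s = s⁻¹ (activity is decays per second).
  So Bq⁻¹ = s.
  Combining: Bq⁻¹·K = s · K = s·K.
Right side:
  Bq = s⁻¹.
  So Bq⁻¹ = s.
  Hz = s⁻¹.
  So Hz⁻¹ = s.
  Combining: Bq⁻¹·m·K·s⁻¹·Hz⁻¹ = s · m · K · s⁻¹ · s = m·s·K.
Left is s·K; right is m·s·K — different.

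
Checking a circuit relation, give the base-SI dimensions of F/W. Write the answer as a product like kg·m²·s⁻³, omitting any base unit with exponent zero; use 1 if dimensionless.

F = kg⁻¹·m⁻²·s⁴·A².
W = kg·m²·s⁻³.
So W⁻¹ = kg⁻¹·m⁻²·s³.
Combining: F·W⁻¹ = (kg⁻¹·m⁻²·s⁴·A²) · (kg⁻¹·m⁻²·s³) = kg⁻²·m⁻⁴·s⁷·A².

kg⁻²·m⁻⁴·s⁷·A²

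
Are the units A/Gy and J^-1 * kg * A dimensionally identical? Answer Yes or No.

Left side:
  Gy = m²·s⁻².
  So Gy⁻¹ = m⁻²·s².
  Combining: A·Gy⁻¹ = A · (m⁻²·s²) = m⁻²·s²·A.
Right side:
  J = kg·m²·s⁻².
  So J⁻¹ = kg⁻¹·m⁻²·s².
  Combining: J⁻¹·kg·A = (kg⁻¹·m⁻²·s²) · kg · A = m⁻²·s²·A.
Both reduce to m⁻²·s²·A.

Yes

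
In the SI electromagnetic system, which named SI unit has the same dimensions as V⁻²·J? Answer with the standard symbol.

F

V = kg·m²·s⁻³·A⁻¹.
So V⁻² = kg⁻²·m⁻⁴·s⁶·A².
J = kg·m²·s⁻².
Combining: V⁻²·J = (kg⁻²·m⁻⁴·s⁶·A²) · (kg·m²·s⁻²) = kg⁻¹·m⁻²·s⁴·A².
kg⁻¹·m⁻²·s⁴·A² is the base-SI form of the farad.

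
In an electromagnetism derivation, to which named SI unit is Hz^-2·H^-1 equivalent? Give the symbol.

Hz = s⁻¹.
So Hz⁻² = s².
H = kg·m²·s⁻²·A⁻².
So H⁻¹ = kg⁻¹·m⁻²·s²·A².
Combining: Hz⁻²·H⁻¹ = s² · (kg⁻¹·m⁻²·s²·A²) = kg⁻¹·m⁻²·s⁴·A².
kg⁻¹·m⁻²·s⁴·A² is the base-SI form of the farad.

F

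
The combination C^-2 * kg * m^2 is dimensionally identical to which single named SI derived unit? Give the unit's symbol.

H

C = A·s = s·A (charge = current × time).
So C⁻² = s⁻²·A⁻².
Combining: C⁻²·kg·m² = (s⁻²·A⁻²) · kg · m² = kg·m²·s⁻²·A⁻².
kg·m²·s⁻²·A⁻² is the base-SI form of the henry.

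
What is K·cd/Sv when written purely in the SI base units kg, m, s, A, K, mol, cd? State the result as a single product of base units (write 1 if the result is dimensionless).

m⁻²·s²·K·cd

Sv = J/kg (equivalent dose = energy per mass),
    = m²·s⁻².
So Sv⁻¹ = m⁻²·s².
Combining: K·cd·Sv⁻¹ = K · cd · (m⁻²·s²) = m⁻²·s²·K·cd.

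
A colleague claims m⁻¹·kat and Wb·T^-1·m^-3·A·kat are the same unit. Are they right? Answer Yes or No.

Left side:
  kat = mol/s = s⁻¹·mol (catalytic activity).
  Combining: m⁻¹·kat = m⁻¹ · (s⁻¹·mol) = m⁻¹·s⁻¹·mol.
Right side:
  Wb = V·s (flux: a volt is a weber per second),
      = kg·m²·s⁻²·A⁻¹.
  T = Wb/m² (flux density = flux per area),
      = kg·s⁻²·A⁻¹.
  So T⁻¹ = kg⁻¹·s²·A.
  kat = mol/s = s⁻¹·mol (catalytic activity).
  Combining: Wb·T⁻¹·m⁻³·A·kat = (kg·m²·s⁻²·A⁻¹) · (kg⁻¹·s²·A) · m⁻³ · A · (s⁻¹·mol) = m⁻¹·s⁻¹·A·mol.
Left is m⁻¹·s⁻¹·mol; right is m⁻¹·s⁻¹·A·mol — different.

No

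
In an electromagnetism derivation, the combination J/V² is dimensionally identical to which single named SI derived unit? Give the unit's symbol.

F

V = W/A (potential = power per current),
    = kg·m²·s⁻³·A⁻¹.
So V⁻² = kg⁻²·m⁻⁴·s⁶·A².
J = N·m (work = force × distance),
    = kg·m²·s⁻².
Combining: V⁻²·J = (kg⁻²·m⁻⁴·s⁶·A²) · (kg·m²·s⁻²) = kg⁻¹·m⁻²·s⁴·A².
kg⁻¹·m⁻²·s⁴·A² is the base-SI form of the farad.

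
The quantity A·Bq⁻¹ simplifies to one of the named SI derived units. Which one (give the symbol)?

C

Bq = s⁻¹.
So Bq⁻¹ = s.
Combining: A·Bq⁻¹ = A · s = s·A.
s·A is the base-SI form of the coulomb.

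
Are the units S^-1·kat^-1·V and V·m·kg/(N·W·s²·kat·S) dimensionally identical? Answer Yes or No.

No

Left side:
  S = 1/Ω (conductance is reciprocal resistance),
      = kg⁻¹·m⁻²·s³·A².
  So S⁻¹ = kg·m²·s⁻³·A⁻².
  kat = mol/s = s⁻¹·mol (catalytic activity).
  So kat⁻¹ = s·mol⁻¹.
  V = W/A (potential = power per current),
      = kg·m²·s⁻³·A⁻¹.
  Combining: S⁻¹·kat⁻¹·V = (kg·m²·s⁻³·A⁻²) · (s·mol⁻¹) · (kg·m²·s⁻³·A⁻¹) = kg²·m⁴·s⁻⁵·A⁻³·mol⁻¹.
Right side:
  V = W/A (potential = power per current),
      = kg·m²·s⁻³·A⁻¹.
  N = kg·m/s² = kg·m·s⁻² (force = mass × acceleration).
  So N⁻¹ = kg⁻¹·m⁻¹·s².
  W = J/s (power = energy per time),
      = kg·m²·s⁻³.
  So W⁻¹ = kg⁻¹·m⁻²·s³.
  kat = mol/s = s⁻¹·mol (catalytic activity).
  So kat⁻¹ = s·mol⁻¹.
  S = 1/Ω (conductance is reciprocal resistance),
      = kg⁻¹·m⁻²·s³·A².
  So S⁻¹ = kg·m²·s⁻³·A⁻².
  Combining: V·N⁻¹·m·W⁻¹·kg·s⁻²·kat⁻¹·S⁻¹ = (kg·m²·s⁻³·A⁻¹) · (kg⁻¹·m⁻¹·s²) · m · (kg⁻¹·m⁻²·s³) · kg · s⁻² · (s·mol⁻¹) · (kg·m²·s⁻³·A⁻²) = kg·m²·s⁻²·A⁻³·mol⁻¹.
Left is kg²·m⁴·s⁻⁵·A⁻³·mol⁻¹; right is kg·m²·s⁻²·A⁻³·mol⁻¹ — different.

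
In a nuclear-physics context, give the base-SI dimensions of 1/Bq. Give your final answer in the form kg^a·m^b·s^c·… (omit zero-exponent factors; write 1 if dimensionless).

Bq = 1/s = s⁻¹ (activity is decays per second).
So Bq⁻¹ = s.

s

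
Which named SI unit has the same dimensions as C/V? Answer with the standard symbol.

F

C = s·A.
V = kg·m²·s⁻³·A⁻¹.
So V⁻¹ = kg⁻¹·m⁻²·s³·A.
Combining: C·V⁻¹ = (s·A) · (kg⁻¹·m⁻²·s³·A) = kg⁻¹·m⁻²·s⁴·A².
kg⁻¹·m⁻²·s⁴·A² is the base-SI form of the farad.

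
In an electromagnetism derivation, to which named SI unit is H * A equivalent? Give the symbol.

Wb

H = kg·m²·s⁻²·A⁻².
Combining: H·A = (kg·m²·s⁻²·A⁻²) · A = kg·m²·s⁻²·A⁻¹.
kg·m²·s⁻²·A⁻¹ is the base-SI form of the weber.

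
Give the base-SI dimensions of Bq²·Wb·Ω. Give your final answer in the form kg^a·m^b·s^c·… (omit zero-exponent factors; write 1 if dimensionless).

kg²·m⁴·s⁻⁷·A⁻³

Bq = 1/s = s⁻¹ (activity is decays per second).
So Bq² = s⁻².
Wb = V·s (flux: a volt is a weber per second),
    = kg·m²·s⁻²·A⁻¹.
Ω = V/A (resistance = voltage per current),
    = kg·m²·s⁻³·A⁻².
Combining: Bq²·Wb·Ω = s⁻² · (kg·m²·s⁻²·A⁻¹) · (kg·m²·s⁻³·A⁻²) = kg²·m⁴·s⁻⁷·A⁻³.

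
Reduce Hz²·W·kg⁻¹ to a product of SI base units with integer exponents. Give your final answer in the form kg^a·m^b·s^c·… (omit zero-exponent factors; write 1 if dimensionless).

Hz = s⁻¹.
So Hz² = s⁻².
W = kg·m²·s⁻³.
Combining: Hz²·W·kg⁻¹ = s⁻² · (kg·m²·s⁻³) · kg⁻¹ = m²·s⁻⁵.

m²·s⁻⁵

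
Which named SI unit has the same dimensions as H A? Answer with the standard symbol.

H = kg·m²·s⁻²·A⁻².
Combining: H·A = (kg·m²·s⁻²·A⁻²) · A = kg·m²·s⁻²·A⁻¹.
kg·m²·s⁻²·A⁻¹ is the base-SI form of the weber.

Wb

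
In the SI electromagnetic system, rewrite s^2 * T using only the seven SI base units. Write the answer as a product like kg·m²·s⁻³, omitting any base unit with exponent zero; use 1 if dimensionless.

T = Wb/m² (flux density = flux per area),
    = kg·s⁻²·A⁻¹.
Combining: s²·T = s² · (kg·s⁻²·A⁻¹) = kg·A⁻¹.

kg·A⁻¹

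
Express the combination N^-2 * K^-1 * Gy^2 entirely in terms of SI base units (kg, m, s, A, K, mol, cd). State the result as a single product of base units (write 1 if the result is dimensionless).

kg⁻²·m²·K⁻¹

N = kg·m·s⁻².
So N⁻² = kg⁻²·m⁻²·s⁴.
Gy = m²·s⁻².
So Gy² = m⁴·s⁻⁴.
Combining: N⁻²·K⁻¹·Gy² = (kg⁻²·m⁻²·s⁴) · K⁻¹ · (m⁴·s⁻⁴) = kg⁻²·m²·K⁻¹.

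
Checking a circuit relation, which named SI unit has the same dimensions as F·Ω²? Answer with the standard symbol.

H

F = C/V (capacitance = charge per voltage),
    = A·s/(kg·m²·s⁻³·A⁻¹) (substituting C and V),
    = kg⁻¹·m⁻²·s⁴·A².
Ω = V/A (resistance = voltage per current),
    = kg·m²·s⁻³·A⁻².
So Ω² = kg²·m⁴·s⁻⁶·A⁻⁴.
Combining: F·Ω² = (kg⁻¹·m⁻²·s⁴·A²) · (kg²·m⁴·s⁻⁶·A⁻⁴) = kg·m²·s⁻²·A⁻².
kg·m²·s⁻²·A⁻² is the base-SI form of the henry.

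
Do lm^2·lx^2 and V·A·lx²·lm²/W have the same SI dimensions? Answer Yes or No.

Yes

Left side:
  lm = cd.
  So lm² = cd².
  lx = m⁻²·cd.
  So lx² = m⁻⁴·cd².
  Combining: lm²·lx² = cd² · (m⁻⁴·cd²) = m⁻⁴·cd⁴.
Right side:
  V = W/A (potential = power per current),
      = kg·m²·s⁻³·A⁻¹.
  lx = lm/m² (illuminance = luminous flux per area),
      = m⁻²·cd.
  So lx² = m⁻⁴·cd².
  W = J/s (power = energy per time),
      = kg·m²·s⁻³.
  So W⁻¹ = kg⁻¹·m⁻²·s³.
  lm = cd·sr = cd (luminous flux; sr is dimensionless).
  So lm² = cd².
  Combining: V·A·lx²·W⁻¹·lm² = (kg·m²·s⁻³·A⁻¹) · A · (m⁻⁴·cd²) · (kg⁻¹·m⁻²·s³) · cd² = m⁻⁴·cd⁴.
Both reduce to m⁻⁴·cd⁴.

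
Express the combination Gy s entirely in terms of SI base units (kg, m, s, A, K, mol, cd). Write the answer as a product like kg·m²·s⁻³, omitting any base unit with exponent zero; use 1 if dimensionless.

Gy = m²·s⁻².
Combining: Gy·s = (m²·s⁻²) · s = m²·s⁻¹.

m²·s⁻¹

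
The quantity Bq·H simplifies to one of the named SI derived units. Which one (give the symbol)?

Ω

Bq = 1/s = s⁻¹ (activity is decays per second).
H = Wb/A (inductance = flux per current),
    = kg·m²·s⁻²·A⁻².
Combining: Bq·H = s⁻¹ · (kg·m²·s⁻²·A⁻²) = kg·m²·s⁻³·A⁻².
kg·m²·s⁻³·A⁻² is the base-SI form of the ohm.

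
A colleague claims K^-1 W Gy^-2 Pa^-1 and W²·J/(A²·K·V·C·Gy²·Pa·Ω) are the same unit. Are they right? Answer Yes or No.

Yes

Left side:
  W = J/s (power = energy per time),
      = kg·m²·s⁻³.
  Gy = J/kg (absorbed dose = energy per mass),
      = m²·s⁻².
  So Gy⁻² = m⁻⁴·s⁴.
  Pa = N/m² (pressure = force per area),
      = kg·m⁻¹·s⁻².
  So Pa⁻¹ = kg⁻¹·m·s².
  Combining: K⁻¹·W·Gy⁻²·Pa⁻¹ = K⁻¹ · (kg·m²·s⁻³) · (m⁻⁴·s⁴) · (kg⁻¹·m·s²) = m⁻¹·s³·K⁻¹.
Right side:
  V = W/A (potential = power per current),
      = kg·m²·s⁻³·A⁻¹.
  So V⁻¹ = kg⁻¹·m⁻²·s³·A.
  C = A·s = s·A (charge = current × time).
  So C⁻¹ = s⁻¹·A⁻¹.
  Gy = J/kg (absorbed dose = energy per mass),
      = m²·s⁻².
  So Gy⁻² = m⁻⁴·s⁴.
  Pa = N/m² (pressure = force per area),
      = kg·m⁻¹·s⁻².
  So Pa⁻¹ = kg⁻¹·m·s².
  Ω = V/A (resistance = voltage per current),
      = kg·m²·s⁻³·A⁻².
  So Ω⁻¹ = kg⁻¹·m⁻²·s³·A².
  W = J/s (power = energy per time),
      = kg·m²·s⁻³.
  So W² = kg²·m⁴·s⁻⁶.
  J = N·m (work = force × distance),
      = kg·m²·s⁻².
  Combining: A⁻²·K⁻¹·V⁻¹·C⁻¹·Gy⁻²·Pa⁻¹·Ω⁻¹·W²·J = A⁻² · K⁻¹ · (kg⁻¹·m⁻²·s³·A) · (s⁻¹·A⁻¹) · (m⁻⁴·s⁴) · (kg⁻¹·m·s²) · (kg⁻¹·m⁻²·s³·A²) · (kg²·m⁴·s⁻⁶) · (kg·m²·s⁻²) = m⁻¹·s³·K⁻¹.
Both reduce to m⁻¹·s³·K⁻¹.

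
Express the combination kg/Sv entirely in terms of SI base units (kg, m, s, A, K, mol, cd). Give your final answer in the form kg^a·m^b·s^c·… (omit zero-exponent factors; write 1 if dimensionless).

Sv = m²·s⁻².
So Sv⁻¹ = m⁻²·s².
Combining: kg·Sv⁻¹ = kg · (m⁻²·s²) = kg·m⁻²·s².

kg·m⁻²·s²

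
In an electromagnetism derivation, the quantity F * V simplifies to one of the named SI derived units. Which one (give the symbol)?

C

F = C/V (capacitance = charge per voltage),
    = A·s/(kg·m²·s⁻³·A⁻¹) (substituting C and V),
    = kg⁻¹·m⁻²·s⁴·A².
V = W/A (potential = power per current),
    = kg·m²·s⁻³·A⁻¹.
Combining: F·V = (kg⁻¹·m⁻²·s⁴·A²) · (kg·m²·s⁻³·A⁻¹) = s·A.
s·A is the base-SI form of the coulomb.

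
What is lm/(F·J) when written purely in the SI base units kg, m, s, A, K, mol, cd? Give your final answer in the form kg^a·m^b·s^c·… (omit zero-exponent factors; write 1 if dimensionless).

s⁻²·A⁻²·cd

F = C/V (capacitance = charge per voltage),
    = A·s/(kg·m²·s⁻³·A⁻¹) (substituting C and V),
    = kg⁻¹·m⁻²·s⁴·A².
So F⁻¹ = kg·m²·s⁻⁴·A⁻².
J = N·m (work = force × distance),
    = kg·m²·s⁻².
So J⁻¹ = kg⁻¹·m⁻²·s².
lm = cd·sr = cd (luminous flux; sr is dimensionless).
Combining: F⁻¹·J⁻¹·lm = (kg·m²·s⁻⁴·A⁻²) · (kg⁻¹·m⁻²·s²) · cd = s⁻²·A⁻²·cd.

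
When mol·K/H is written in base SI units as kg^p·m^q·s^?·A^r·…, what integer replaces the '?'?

2

H = Wb/A (inductance = flux per current),
    = kg·m²·s⁻²·A⁻².
So H⁻¹ = kg⁻¹·m⁻²·s²·A².
Combining: mol·K·H⁻¹ = mol · K · (kg⁻¹·m⁻²·s²·A²) = kg⁻¹·m⁻²·s²·A²·K·mol.
The exponent of s is 2.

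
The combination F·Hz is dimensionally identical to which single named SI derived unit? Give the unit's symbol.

F = kg⁻¹·m⁻²·s⁴·A².
Hz = s⁻¹.
Combining: F·Hz = (kg⁻¹·m⁻²·s⁴·A²) · s⁻¹ = kg⁻¹·m⁻²·s³·A².
kg⁻¹·m⁻²·s³·A² is the base-SI form of the siemens.

S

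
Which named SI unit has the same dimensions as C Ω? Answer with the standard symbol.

C = s·A.
Ω = kg·m²·s⁻³·A⁻².
Combining: C·Ω = (s·A) · (kg·m²·s⁻³·A⁻²) = kg·m²·s⁻²·A⁻¹.
kg·m²·s⁻²·A⁻¹ is the base-SI form of the weber.

Wb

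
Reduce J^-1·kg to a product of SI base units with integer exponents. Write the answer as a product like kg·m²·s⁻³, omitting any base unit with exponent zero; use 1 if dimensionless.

J = N·m (work = force × distance),
    = kg·m²·s⁻².
So J⁻¹ = kg⁻¹·m⁻²·s².
Combining: J⁻¹·kg = (kg⁻¹·m⁻²·s²) · kg = m⁻²·s².

m⁻²·s²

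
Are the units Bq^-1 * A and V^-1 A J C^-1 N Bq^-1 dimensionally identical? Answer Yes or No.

No

Left side:
  Bq = s⁻¹.
  So Bq⁻¹ = s.
  Combining: Bq⁻¹·A = s · A = s·A.
Right side:
  V = W/A (potential = power per current),
      = kg·m²·s⁻³·A⁻¹.
  So V⁻¹ = kg⁻¹·m⁻²·s³·A.
  J = N·m (work = force × distance),
      = kg·m²·s⁻².
  C = A·s = s·A (charge = current × time).
  So C⁻¹ = s⁻¹·A⁻¹.
  N = kg·m/s² = kg·m·s⁻² (force = mass × acceleration).
  Bq = 1/s = s⁻¹ (activity is decays per second).
  So Bq⁻¹ = s.
  Combining: V⁻¹·A·J·C⁻¹·N·Bq⁻¹ = (kg⁻¹·m⁻²·s³·A) · A · (kg·m²·s⁻²) · (s⁻¹·A⁻¹) · (kg·m·s⁻²) · s = kg·m·s⁻¹·A.
Left is s·A; right is kg·m·s⁻¹·A — different.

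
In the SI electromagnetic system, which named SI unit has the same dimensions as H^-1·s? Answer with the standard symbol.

H = kg·m²·s⁻²·A⁻².
So H⁻¹ = kg⁻¹·m⁻²·s²·A².
Combining: H⁻¹·s = (kg⁻¹·m⁻²·s²·A²) · s = kg⁻¹·m⁻²·s³·A².
kg⁻¹·m⁻²·s³·A² is the base-SI form of the siemens.

S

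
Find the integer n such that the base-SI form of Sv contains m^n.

2

Sv = J/kg (equivalent dose = energy per mass),
    = m²·s⁻².
The exponent of m is 2.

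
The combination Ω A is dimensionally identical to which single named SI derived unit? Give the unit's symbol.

Ω = V/A (resistance = voltage per current),
    = kg·m²·s⁻³·A⁻².
Combining: Ω·A = (kg·m²·s⁻³·A⁻²) · A = kg·m²·s⁻³·A⁻¹.
kg·m²·s⁻³·A⁻¹ is the base-SI form of the volt.

V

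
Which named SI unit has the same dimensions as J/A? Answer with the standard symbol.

Wb

J = N·m (work = force × distance),
    = kg·m²·s⁻².
Combining: J·A⁻¹ = (kg·m²·s⁻²) · A⁻¹ = kg·m²·s⁻²·A⁻¹.
kg·m²·s⁻²·A⁻¹ is the base-SI form of the weber.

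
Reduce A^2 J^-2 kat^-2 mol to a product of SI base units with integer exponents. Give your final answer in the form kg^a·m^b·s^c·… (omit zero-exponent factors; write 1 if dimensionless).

J = kg·m²·s⁻².
So J⁻² = kg⁻²·m⁻⁴·s⁴.
kat = s⁻¹·mol.
So kat⁻² = s²·mol⁻².
Combining: A²·J⁻²·kat⁻²·mol = A² · (kg⁻²·m⁻⁴·s⁴) · (s²·mol⁻²) · mol = kg⁻²·m⁻⁴·s⁶·A²·mol⁻¹.

kg⁻²·m⁻⁴·s⁶·A²·mol⁻¹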